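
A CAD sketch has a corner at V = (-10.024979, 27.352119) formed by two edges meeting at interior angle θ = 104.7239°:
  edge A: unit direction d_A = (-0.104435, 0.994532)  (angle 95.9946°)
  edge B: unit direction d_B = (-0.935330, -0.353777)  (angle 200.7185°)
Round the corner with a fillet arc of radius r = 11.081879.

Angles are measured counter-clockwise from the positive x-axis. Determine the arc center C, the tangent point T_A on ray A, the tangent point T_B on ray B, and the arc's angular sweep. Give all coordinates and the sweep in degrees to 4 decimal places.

center=(-21.9388,34.6940) T_A=(-10.9175,35.8513) T_B=(-18.0182,24.3288) sweep=75.2761

bisector direction at 148.3565° = (-0.851329,0.524632)
center distance |VC| = r/sin(θ/2) = 11.081879/sin(52.3620°) = 13.994316
C = V + |VC|·bis = (-21.9388,34.6940)
T_A = V + ((C−V)·d_A)·d_A = V + 8.5459·d_A = (-10.9175,35.8513)
T_B = V + ((C−V)·d_B)·d_B = V + 8.5459·d_B = (-18.0182,24.3288)
sweep = 180° − θ = 75.2761°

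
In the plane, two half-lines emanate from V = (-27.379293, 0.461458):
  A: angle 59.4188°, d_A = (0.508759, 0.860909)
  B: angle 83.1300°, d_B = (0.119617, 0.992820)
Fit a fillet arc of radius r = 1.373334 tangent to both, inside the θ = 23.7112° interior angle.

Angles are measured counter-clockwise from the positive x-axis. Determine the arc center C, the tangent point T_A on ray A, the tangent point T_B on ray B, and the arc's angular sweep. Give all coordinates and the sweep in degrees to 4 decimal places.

center=(-25.2333,6.7923) T_A=(-24.0510,6.0936) T_B=(-26.5968,6.9565) sweep=156.2888

bisector direction at 71.2744° = (0.321036,0.947067)
center distance |VC| = r/sin(θ/2) = 1.373334/sin(11.8556°) = 6.684652
C = V + |VC|·bis = (-25.2333,6.7923)
T_A = V + ((C−V)·d_A)·d_A = V + 6.5421·d_A = (-24.0510,6.0936)
T_B = V + ((C−V)·d_B)·d_B = V + 6.5421·d_B = (-26.5968,6.9565)
sweep = 180° − θ = 156.2888°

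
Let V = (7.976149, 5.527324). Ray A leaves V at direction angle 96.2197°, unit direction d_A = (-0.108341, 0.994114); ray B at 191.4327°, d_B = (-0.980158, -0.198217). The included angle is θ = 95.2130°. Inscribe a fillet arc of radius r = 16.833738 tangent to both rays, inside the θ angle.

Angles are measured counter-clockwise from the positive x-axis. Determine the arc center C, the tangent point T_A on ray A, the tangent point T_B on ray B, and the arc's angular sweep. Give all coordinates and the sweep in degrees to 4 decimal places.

bisector direction at 143.8262° = (-0.807230,0.590237)
center distance |VC| = r/sin(θ/2) = 16.833738/sin(47.6065°) = 22.793517
C = V + |VC|·bis = (-10.4235,18.9809)
T_A = V + ((C−V)·d_A)·d_A = V + 15.3678·d_A = (6.3112,20.8047)
T_B = V + ((C−V)·d_B)·d_B = V + 15.3678·d_B = (-7.0867,2.4812)
sweep = 180° − θ = 84.7870°

center=(-10.4235,18.9809) T_A=(6.3112,20.8047) T_B=(-7.0867,2.4812) sweep=84.7870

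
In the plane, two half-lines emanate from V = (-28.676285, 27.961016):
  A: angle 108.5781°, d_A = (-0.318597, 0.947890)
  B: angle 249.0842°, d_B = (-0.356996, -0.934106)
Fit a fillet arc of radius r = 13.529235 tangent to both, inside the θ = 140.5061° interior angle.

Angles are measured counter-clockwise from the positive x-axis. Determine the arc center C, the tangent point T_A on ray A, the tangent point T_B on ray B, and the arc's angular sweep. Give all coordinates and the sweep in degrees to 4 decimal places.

bisector direction at 178.8312° = (-0.999792,0.020399)
center distance |VC| = r/sin(θ/2) = 13.529235/sin(70.2531°) = 14.374544
C = V + |VC|·bis = (-43.0478,28.2542)
T_A = V + ((C−V)·d_A)·d_A = V + 4.8567·d_A = (-30.2236,32.5646)
T_B = V + ((C−V)·d_B)·d_B = V + 4.8567·d_B = (-30.4101,23.4244)
sweep = 180° − θ = 39.4939°

center=(-43.0478,28.2542) T_A=(-30.2236,32.5646) T_B=(-30.4101,23.4244) sweep=39.4939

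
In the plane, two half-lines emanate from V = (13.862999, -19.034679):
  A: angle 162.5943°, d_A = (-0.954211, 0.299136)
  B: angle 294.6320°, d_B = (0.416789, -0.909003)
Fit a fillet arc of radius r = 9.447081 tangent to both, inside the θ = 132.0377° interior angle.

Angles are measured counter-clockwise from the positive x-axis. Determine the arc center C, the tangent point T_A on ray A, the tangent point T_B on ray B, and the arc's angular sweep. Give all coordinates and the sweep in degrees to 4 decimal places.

center=(7.0271,-26.7921) T_A=(9.8530,-17.7776) T_B=(15.6145,-22.8547) sweep=47.9623

bisector direction at 228.6132° = (-0.661140,-0.750263)
center distance |VC| = r/sin(θ/2) = 9.447081/sin(66.0189°) = 10.339604
C = V + |VC|·bis = (7.0271,-26.7921)
T_A = V + ((C−V)·d_A)·d_A = V + 4.2024·d_A = (9.8530,-17.7776)
T_B = V + ((C−V)·d_B)·d_B = V + 4.2024·d_B = (15.6145,-22.8547)
sweep = 180° − θ = 47.9623°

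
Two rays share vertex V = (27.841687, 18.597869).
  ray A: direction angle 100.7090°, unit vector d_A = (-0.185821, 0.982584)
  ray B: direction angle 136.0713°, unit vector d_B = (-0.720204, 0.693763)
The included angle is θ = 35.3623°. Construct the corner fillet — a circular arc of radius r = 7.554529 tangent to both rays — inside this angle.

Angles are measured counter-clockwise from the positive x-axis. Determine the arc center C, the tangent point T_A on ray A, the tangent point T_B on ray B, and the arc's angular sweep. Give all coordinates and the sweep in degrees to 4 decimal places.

bisector direction at 118.3901° = (-0.475473,0.879730)
center distance |VC| = r/sin(θ/2) = 7.554529/sin(17.6811°) = 24.873365
C = V + |VC|·bis = (16.0151,40.4797)
T_A = V + ((C−V)·d_A)·d_A = V + 23.6984·d_A = (23.4380,41.8835)
T_B = V + ((C−V)·d_B)·d_B = V + 23.6984·d_B = (10.7740,35.0389)
sweep = 180° − θ = 144.6377°

center=(16.0151,40.4797) T_A=(23.4380,41.8835) T_B=(10.7740,35.0389) sweep=144.6377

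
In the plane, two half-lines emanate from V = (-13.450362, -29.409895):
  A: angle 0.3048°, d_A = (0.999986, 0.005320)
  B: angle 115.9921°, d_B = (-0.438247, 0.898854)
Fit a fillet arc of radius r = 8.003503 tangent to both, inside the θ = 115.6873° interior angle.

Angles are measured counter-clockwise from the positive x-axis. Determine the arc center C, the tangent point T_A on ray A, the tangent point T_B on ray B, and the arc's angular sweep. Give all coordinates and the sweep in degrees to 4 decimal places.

bisector direction at 58.1484° = (0.527720,0.849418)
center distance |VC| = r/sin(θ/2) = 8.003503/sin(57.8436°) = 9.453713
C = V + |VC|·bis = (-8.4614,-21.3797)
T_A = V + ((C−V)·d_A)·d_A = V + 5.0316·d_A = (-8.4189,-29.3831)
T_B = V + ((C−V)·d_B)·d_B = V + 5.0316·d_B = (-15.6554,-24.8873)
sweep = 180° − θ = 64.3127°

center=(-8.4614,-21.3797) T_A=(-8.4189,-29.3831) T_B=(-15.6554,-24.8873) sweep=64.3127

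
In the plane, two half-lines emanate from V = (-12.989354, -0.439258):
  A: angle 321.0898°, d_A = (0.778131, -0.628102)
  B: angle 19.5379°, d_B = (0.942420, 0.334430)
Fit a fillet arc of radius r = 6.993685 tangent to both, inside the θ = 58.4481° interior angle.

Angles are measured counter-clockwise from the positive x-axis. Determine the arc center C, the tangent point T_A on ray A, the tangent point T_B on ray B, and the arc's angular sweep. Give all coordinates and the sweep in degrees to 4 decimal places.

center=(1.1311,-2.8494) T_A=(-3.2616,-8.2914) T_B=(-1.2078,3.7416) sweep=121.5519

bisector direction at 350.3139° = (0.985744,-0.168251)
center distance |VC| = r/sin(θ/2) = 6.993685/sin(29.2240°) = 14.324687
C = V + |VC|·bis = (1.1311,-2.8494)
T_A = V + ((C−V)·d_A)·d_A = V + 12.5014·d_A = (-3.2616,-8.2914)
T_B = V + ((C−V)·d_B)·d_B = V + 12.5014·d_B = (-1.2078,3.7416)
sweep = 180° − θ = 121.5519°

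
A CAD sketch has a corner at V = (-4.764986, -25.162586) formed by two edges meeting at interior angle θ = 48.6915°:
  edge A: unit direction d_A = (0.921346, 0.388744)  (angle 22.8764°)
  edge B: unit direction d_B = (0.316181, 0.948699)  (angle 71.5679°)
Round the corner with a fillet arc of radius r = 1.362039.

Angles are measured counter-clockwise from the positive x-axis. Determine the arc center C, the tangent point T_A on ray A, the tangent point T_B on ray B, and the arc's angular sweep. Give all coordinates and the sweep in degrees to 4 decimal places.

center=(-2.5211,-22.7375) T_A=(-1.9916,-23.9924) T_B=(-3.8132,-22.3068) sweep=131.3085

bisector direction at 47.2222° = (0.679158,0.733992)
center distance |VC| = r/sin(θ/2) = 1.362039/sin(24.3457°) = 3.303979
C = V + |VC|·bis = (-2.5211,-22.7375)
T_A = V + ((C−V)·d_A)·d_A = V + 3.0102·d_A = (-1.9916,-23.9924)
T_B = V + ((C−V)·d_B)·d_B = V + 3.0102·d_B = (-3.8132,-22.3068)
sweep = 180° − θ = 131.3085°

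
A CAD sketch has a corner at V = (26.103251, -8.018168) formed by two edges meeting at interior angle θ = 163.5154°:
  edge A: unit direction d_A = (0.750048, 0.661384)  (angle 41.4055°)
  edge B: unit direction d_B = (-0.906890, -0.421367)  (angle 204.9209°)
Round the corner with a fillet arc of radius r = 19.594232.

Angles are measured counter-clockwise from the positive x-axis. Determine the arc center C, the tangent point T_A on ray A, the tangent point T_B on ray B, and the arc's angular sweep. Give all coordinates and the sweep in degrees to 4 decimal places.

center=(15.2728,8.5557) T_A=(28.2321,-6.1409) T_B=(23.5292,-9.2141) sweep=16.4846

bisector direction at 123.1632° = (-0.547026,0.837116)
center distance |VC| = r/sin(θ/2) = 19.594232/sin(81.7577°) = 19.798740
C = V + |VC|·bis = (15.2728,8.5557)
T_A = V + ((C−V)·d_A)·d_A = V + 2.8383·d_A = (28.2321,-6.1409)
T_B = V + ((C−V)·d_B)·d_B = V + 2.8383·d_B = (23.5292,-9.2141)
sweep = 180° − θ = 16.4846°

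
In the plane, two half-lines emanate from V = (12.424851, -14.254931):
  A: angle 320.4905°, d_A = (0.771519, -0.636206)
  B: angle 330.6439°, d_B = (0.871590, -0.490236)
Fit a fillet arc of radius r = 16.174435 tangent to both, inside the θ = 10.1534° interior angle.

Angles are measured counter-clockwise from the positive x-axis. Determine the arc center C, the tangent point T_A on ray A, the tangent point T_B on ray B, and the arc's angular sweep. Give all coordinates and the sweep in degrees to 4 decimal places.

bisector direction at 325.5672° = (0.824790,-0.565439)
center distance |VC| = r/sin(θ/2) = 16.174435/sin(5.0767°) = 182.784205
C = V + |VC|·bis = (163.1834,-117.6083)
T_A = V + ((C−V)·d_A)·d_A = V + 182.0672·d_A = (152.8931,-130.0872)
T_B = V + ((C−V)·d_B)·d_B = V + 182.0672·d_B = (171.1127,-103.5108)
sweep = 180° − θ = 169.8466°

center=(163.1834,-117.6083) T_A=(152.8931,-130.0872) T_B=(171.1127,-103.5108) sweep=169.8466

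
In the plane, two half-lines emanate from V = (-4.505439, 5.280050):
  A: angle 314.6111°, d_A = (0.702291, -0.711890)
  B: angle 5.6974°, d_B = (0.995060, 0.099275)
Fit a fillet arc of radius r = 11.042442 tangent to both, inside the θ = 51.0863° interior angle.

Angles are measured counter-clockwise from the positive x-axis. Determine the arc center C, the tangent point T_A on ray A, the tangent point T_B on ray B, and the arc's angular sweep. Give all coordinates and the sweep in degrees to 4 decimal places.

bisector direction at 340.1543° = (0.940610,-0.339489)
center distance |VC| = r/sin(θ/2) = 11.042442/sin(25.5432°) = 25.609183
C = V + |VC|·bis = (19.5828,-3.4140)
T_A = V + ((C−V)·d_A)·d_A = V + 23.1062·d_A = (11.7218,-11.1690)
T_B = V + ((C−V)·d_B)·d_B = V + 23.1062·d_B = (18.4866,7.5739)
sweep = 180° − θ = 128.9137°

center=(19.5828,-3.4140) T_A=(11.7218,-11.1690) T_B=(18.4866,7.5739) sweep=128.9137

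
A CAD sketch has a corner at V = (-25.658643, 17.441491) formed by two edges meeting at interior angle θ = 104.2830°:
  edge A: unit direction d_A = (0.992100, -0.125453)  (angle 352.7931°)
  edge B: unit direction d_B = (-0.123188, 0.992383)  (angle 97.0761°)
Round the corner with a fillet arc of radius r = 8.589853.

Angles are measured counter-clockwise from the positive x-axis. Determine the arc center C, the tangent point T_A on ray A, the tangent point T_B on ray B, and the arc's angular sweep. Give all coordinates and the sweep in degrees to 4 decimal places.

center=(-17.9567,25.1258) T_A=(-19.0344,16.6038) T_B=(-26.4812,24.0677) sweep=75.7170

bisector direction at 44.9346° = (0.707913,0.706299)
center distance |VC| = r/sin(θ/2) = 8.589853/sin(52.1415°) = 10.879721
C = V + |VC|·bis = (-17.9567,25.1258)
T_A = V + ((C−V)·d_A)·d_A = V + 6.6770·d_A = (-19.0344,16.6038)
T_B = V + ((C−V)·d_B)·d_B = V + 6.6770·d_B = (-26.4812,24.0677)
sweep = 180° − θ = 75.7170°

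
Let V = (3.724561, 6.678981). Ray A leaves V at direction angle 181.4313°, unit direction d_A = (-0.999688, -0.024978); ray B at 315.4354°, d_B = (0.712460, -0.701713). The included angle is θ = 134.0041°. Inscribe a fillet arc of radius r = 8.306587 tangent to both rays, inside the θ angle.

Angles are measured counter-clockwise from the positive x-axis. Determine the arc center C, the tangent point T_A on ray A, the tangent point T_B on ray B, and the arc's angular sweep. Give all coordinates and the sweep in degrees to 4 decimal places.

bisector direction at 248.4333° = (-0.367583,-0.929991)
center distance |VC| = r/sin(θ/2) = 8.306587/sin(67.0020°) = 9.023810
C = V + |VC|·bis = (0.4076,-1.7131)
T_A = V + ((C−V)·d_A)·d_A = V + 3.5256·d_A = (0.2001,6.5909)
T_B = V + ((C−V)·d_B)·d_B = V + 3.5256·d_B = (6.2364,4.2050)
sweep = 180° − θ = 45.9959°

center=(0.4076,-1.7131) T_A=(0.2001,6.5909) T_B=(6.2364,4.2050) sweep=45.9959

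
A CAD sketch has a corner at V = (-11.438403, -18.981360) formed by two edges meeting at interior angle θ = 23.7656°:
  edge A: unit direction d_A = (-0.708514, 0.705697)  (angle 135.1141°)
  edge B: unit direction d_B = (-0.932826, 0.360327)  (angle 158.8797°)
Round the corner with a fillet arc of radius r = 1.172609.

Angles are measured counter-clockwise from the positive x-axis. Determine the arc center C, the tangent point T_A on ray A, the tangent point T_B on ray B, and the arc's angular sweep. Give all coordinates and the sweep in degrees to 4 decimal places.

center=(-16.2143,-15.8795) T_A=(-15.3867,-15.0487) T_B=(-16.6368,-16.9734) sweep=156.2344

bisector direction at 146.9969° = (-0.838641,0.544684)
center distance |VC| = r/sin(θ/2) = 1.172609/sin(11.8828°) = 5.694753
C = V + |VC|·bis = (-16.2143,-15.8795)
T_A = V + ((C−V)·d_A)·d_A = V + 5.5727·d_A = (-15.3867,-15.0487)
T_B = V + ((C−V)·d_B)·d_B = V + 5.5727·d_B = (-16.6368,-16.9734)
sweep = 180° − θ = 156.2344°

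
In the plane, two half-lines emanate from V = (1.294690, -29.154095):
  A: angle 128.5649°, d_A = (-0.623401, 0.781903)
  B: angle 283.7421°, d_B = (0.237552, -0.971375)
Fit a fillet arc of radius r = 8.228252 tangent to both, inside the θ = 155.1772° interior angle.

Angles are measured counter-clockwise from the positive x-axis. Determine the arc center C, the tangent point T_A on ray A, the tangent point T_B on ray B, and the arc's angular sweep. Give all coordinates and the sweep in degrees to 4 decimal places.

center=(-6.2679,-32.8677) T_A=(0.1658,-27.7382) T_B=(1.7249,-30.9131) sweep=24.8228

bisector direction at 206.1535° = (-0.897616,-0.440778)
center distance |VC| = r/sin(θ/2) = 8.228252/sin(77.5886°) = 8.425152
C = V + |VC|·bis = (-6.2679,-32.8677)
T_A = V + ((C−V)·d_A)·d_A = V + 1.8108·d_A = (0.1658,-27.7382)
T_B = V + ((C−V)·d_B)·d_B = V + 1.8108·d_B = (1.7249,-30.9131)
sweep = 180° − θ = 24.8228°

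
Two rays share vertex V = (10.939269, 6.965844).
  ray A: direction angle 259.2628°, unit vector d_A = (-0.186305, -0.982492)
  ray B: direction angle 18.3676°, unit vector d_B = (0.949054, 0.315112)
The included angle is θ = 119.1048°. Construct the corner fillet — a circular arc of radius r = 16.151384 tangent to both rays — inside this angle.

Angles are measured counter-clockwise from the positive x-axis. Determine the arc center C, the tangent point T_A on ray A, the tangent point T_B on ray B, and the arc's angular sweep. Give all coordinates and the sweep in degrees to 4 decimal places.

center=(25.0391,-5.3710) T_A=(9.1705,-2.3619) T_B=(19.9496,9.9575) sweep=60.8952

bisector direction at 318.8152° = (0.752590,-0.658490)
center distance |VC| = r/sin(θ/2) = 16.151384/sin(59.5524°) = 18.735084
C = V + |VC|·bis = (25.0391,-5.3710)
T_A = V + ((C−V)·d_A)·d_A = V + 9.4940·d_A = (9.1705,-2.3619)
T_B = V + ((C−V)·d_B)·d_B = V + 9.4940·d_B = (19.9496,9.9575)
sweep = 180° − θ = 60.8952°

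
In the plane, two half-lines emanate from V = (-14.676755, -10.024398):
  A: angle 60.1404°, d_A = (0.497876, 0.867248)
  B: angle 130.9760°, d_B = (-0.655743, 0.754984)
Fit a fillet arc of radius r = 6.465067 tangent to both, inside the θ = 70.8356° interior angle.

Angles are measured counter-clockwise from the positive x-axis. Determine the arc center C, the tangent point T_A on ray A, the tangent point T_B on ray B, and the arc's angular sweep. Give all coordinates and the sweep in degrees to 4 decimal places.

bisector direction at 95.5582° = (-0.096857,0.995298)
center distance |VC| = r/sin(θ/2) = 6.465067/sin(35.4178°) = 11.155623
C = V + |VC|·bis = (-15.7573,1.0788)
T_A = V + ((C−V)·d_A)·d_A = V + 9.0913·d_A = (-10.1504,-2.1400)
T_B = V + ((C−V)·d_B)·d_B = V + 9.0913·d_B = (-20.6383,-3.1606)
sweep = 180° − θ = 109.1644°

center=(-15.7573,1.0788) T_A=(-10.1504,-2.1400) T_B=(-20.6383,-3.1606) sweep=109.1644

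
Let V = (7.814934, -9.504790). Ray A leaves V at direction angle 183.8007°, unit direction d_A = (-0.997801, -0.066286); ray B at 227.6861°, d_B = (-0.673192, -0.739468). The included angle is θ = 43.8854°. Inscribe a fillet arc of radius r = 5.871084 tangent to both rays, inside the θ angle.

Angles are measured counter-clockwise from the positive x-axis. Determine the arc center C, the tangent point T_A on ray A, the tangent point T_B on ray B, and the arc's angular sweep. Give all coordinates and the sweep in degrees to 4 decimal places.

center=(-6.3372,-16.3290) T_A=(-6.7264,-10.4708) T_B=(-1.9958,-20.2813) sweep=136.1146

bisector direction at 205.7434° = (-0.900748,-0.434342)
center distance |VC| = r/sin(θ/2) = 5.871084/sin(21.9427°) = 15.711564
C = V + |VC|·bis = (-6.3372,-16.3290)
T_A = V + ((C−V)·d_A)·d_A = V + 14.5734·d_A = (-6.7264,-10.4708)
T_B = V + ((C−V)·d_B)·d_B = V + 14.5734·d_B = (-1.9958,-20.2813)
sweep = 180° − θ = 136.1146°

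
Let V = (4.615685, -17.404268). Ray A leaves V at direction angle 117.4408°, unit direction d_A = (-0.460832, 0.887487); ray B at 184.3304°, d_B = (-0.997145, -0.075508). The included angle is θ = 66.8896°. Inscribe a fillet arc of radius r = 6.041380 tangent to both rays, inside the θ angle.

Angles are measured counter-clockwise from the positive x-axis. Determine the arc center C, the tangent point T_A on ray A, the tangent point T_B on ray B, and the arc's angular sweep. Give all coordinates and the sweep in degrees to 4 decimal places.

bisector direction at 150.8856° = (-0.873650,0.486555)
center distance |VC| = r/sin(θ/2) = 6.041380/sin(33.4448°) = 10.961739
C = V + |VC|·bis = (-4.9610,-12.0708)
T_A = V + ((C−V)·d_A)·d_A = V + 9.1467·d_A = (0.4006,-9.2867)
T_B = V + ((C−V)·d_B)·d_B = V + 9.1467·d_B = (-4.5049,-18.0949)
sweep = 180° − θ = 113.1104°

center=(-4.9610,-12.0708) T_A=(0.4006,-9.2867) T_B=(-4.5049,-18.0949) sweep=113.1104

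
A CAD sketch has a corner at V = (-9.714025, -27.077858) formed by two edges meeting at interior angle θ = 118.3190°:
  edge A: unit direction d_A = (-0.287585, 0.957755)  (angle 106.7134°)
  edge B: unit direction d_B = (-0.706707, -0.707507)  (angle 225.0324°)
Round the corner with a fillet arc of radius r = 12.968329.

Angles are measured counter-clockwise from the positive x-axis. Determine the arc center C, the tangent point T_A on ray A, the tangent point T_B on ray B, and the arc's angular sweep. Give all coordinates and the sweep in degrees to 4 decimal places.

bisector direction at 165.8729° = (-0.969757,0.244074)
center distance |VC| = r/sin(θ/2) = 12.968329/sin(59.1595°) = 15.104080
C = V + |VC|·bis = (-24.3613,-23.3913)
T_A = V + ((C−V)·d_A)·d_A = V + 7.7431·d_A = (-11.9408,-19.6619)
T_B = V + ((C−V)·d_B)·d_B = V + 7.7431·d_B = (-15.1861,-32.5562)
sweep = 180° − θ = 61.6810°

center=(-24.3613,-23.3913) T_A=(-11.9408,-19.6619) T_B=(-15.1861,-32.5562) sweep=61.6810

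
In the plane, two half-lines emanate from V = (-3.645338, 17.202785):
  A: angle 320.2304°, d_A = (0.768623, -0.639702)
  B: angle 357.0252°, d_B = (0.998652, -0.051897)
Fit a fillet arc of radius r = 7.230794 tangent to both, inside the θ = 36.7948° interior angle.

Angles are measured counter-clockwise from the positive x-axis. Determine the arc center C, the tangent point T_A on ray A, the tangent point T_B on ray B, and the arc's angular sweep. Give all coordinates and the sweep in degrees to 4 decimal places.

center=(17.6900,8.8535) T_A=(13.0644,3.2958) T_B=(18.0652,16.0746) sweep=143.2052

bisector direction at 338.6278° = (0.931233,-0.364425)
center distance |VC| = r/sin(θ/2) = 7.230794/sin(18.3974°) = 22.910827
C = V + |VC|·bis = (17.6900,8.8535)
T_A = V + ((C−V)·d_A)·d_A = V + 21.7399·d_A = (13.0644,3.2958)
T_B = V + ((C−V)·d_B)·d_B = V + 21.7399·d_B = (18.0652,16.0746)
sweep = 180° − θ = 143.2052°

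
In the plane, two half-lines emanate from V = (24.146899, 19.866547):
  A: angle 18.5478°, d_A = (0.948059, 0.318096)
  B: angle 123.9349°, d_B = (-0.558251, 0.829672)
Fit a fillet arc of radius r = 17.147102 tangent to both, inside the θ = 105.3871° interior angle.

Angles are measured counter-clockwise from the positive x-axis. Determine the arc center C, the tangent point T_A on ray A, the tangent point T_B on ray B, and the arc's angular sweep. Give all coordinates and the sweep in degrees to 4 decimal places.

center=(31.0795,40.2791) T_A=(36.5339,24.0227) T_B=(16.8530,30.7067) sweep=74.6129

bisector direction at 71.2413° = (0.321582,0.946882)
center distance |VC| = r/sin(θ/2) = 17.147102/sin(52.6936°) = 21.557693
C = V + |VC|·bis = (31.0795,40.2791)
T_A = V + ((C−V)·d_A)·d_A = V + 13.0656·d_A = (36.5339,24.0227)
T_B = V + ((C−V)·d_B)·d_B = V + 13.0656·d_B = (16.8530,30.7067)
sweep = 180° − θ = 74.6129°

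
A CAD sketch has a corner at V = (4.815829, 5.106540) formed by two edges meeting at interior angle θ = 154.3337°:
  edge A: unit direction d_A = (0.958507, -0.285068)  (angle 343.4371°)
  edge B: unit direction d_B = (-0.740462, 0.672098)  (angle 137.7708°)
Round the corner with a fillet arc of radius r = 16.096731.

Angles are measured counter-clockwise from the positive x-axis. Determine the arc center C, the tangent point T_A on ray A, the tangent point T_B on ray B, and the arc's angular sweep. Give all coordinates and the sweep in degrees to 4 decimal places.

center=(12.9192,19.4901) T_A=(8.3306,4.0612) T_B=(2.1006,7.5710) sweep=25.6663

bisector direction at 60.6039° = (0.490844,0.871248)
center distance |VC| = r/sin(θ/2) = 16.096731/sin(77.1668°) = 16.509112
C = V + |VC|·bis = (12.9192,19.4901)
T_A = V + ((C−V)·d_A)·d_A = V + 3.6669·d_A = (8.3306,4.0612)
T_B = V + ((C−V)·d_B)·d_B = V + 3.6669·d_B = (2.1006,7.5710)
sweep = 180° − θ = 25.6663°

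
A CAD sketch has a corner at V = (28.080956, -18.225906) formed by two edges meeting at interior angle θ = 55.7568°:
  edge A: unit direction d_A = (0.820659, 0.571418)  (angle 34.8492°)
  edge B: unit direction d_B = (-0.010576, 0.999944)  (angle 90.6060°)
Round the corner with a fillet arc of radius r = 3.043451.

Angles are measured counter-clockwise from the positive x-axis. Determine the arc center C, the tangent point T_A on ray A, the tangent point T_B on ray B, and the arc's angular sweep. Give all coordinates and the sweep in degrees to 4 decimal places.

center=(31.0634,-12.4407) T_A=(32.8025,-14.9384) T_B=(28.0201,-12.4729) sweep=124.2432

bisector direction at 62.7276° = (0.458221,0.888838)
center distance |VC| = r/sin(θ/2) = 3.043451/sin(27.8784°) = 6.508711
C = V + |VC|·bis = (31.0634,-12.4407)
T_A = V + ((C−V)·d_A)·d_A = V + 5.7533·d_A = (32.8025,-14.9384)
T_B = V + ((C−V)·d_B)·d_B = V + 5.7533·d_B = (28.0201,-12.4729)
sweep = 180° − θ = 124.2432°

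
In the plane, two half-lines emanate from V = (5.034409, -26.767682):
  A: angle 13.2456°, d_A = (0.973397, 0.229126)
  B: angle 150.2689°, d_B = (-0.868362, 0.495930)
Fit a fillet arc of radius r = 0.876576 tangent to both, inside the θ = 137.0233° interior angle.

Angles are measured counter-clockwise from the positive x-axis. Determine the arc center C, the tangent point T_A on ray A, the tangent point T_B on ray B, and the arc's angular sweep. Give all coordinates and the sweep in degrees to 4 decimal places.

center=(5.1695,-25.8354) T_A=(5.3703,-26.6886) T_B=(4.7347,-26.5965) sweep=42.9767

bisector direction at 81.7572° = (0.143367,0.989670)
center distance |VC| = r/sin(θ/2) = 0.876576/sin(68.5117°) = 0.942056
C = V + |VC|·bis = (5.1695,-25.8354)
T_A = V + ((C−V)·d_A)·d_A = V + 0.3451·d_A = (5.3703,-26.6886)
T_B = V + ((C−V)·d_B)·d_B = V + 0.3451·d_B = (4.7347,-26.5965)
sweep = 180° − θ = 42.9767°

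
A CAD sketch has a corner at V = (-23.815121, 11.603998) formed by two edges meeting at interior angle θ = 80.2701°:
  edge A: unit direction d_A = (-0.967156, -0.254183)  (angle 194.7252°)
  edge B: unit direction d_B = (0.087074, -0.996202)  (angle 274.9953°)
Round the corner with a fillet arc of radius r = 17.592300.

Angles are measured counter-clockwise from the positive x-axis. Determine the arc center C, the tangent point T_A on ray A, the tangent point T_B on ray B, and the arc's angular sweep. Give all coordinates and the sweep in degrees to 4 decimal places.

bisector direction at 234.8603° = (-0.575573,-0.817751)
center distance |VC| = r/sin(θ/2) = 17.592300/sin(40.1350°) = 27.292171
C = V + |VC|·bis = (-39.5238,-10.7142)
T_A = V + ((C−V)·d_A)·d_A = V + 20.8656·d_A = (-43.9954,6.3003)
T_B = V + ((C−V)·d_B)·d_B = V + 20.8656·d_B = (-21.9983,-9.1824)
sweep = 180° − θ = 99.7299°

center=(-39.5238,-10.7142) T_A=(-43.9954,6.3003) T_B=(-21.9983,-9.1824) sweep=99.7299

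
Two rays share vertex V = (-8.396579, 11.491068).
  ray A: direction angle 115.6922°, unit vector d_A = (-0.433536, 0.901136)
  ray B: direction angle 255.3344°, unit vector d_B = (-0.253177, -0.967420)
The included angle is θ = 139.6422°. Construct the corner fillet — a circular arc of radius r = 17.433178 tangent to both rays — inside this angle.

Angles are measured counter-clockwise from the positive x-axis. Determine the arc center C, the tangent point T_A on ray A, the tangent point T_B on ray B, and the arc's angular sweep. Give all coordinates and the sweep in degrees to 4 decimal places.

bisector direction at 185.5133° = (-0.995374,-0.096077)
center distance |VC| = r/sin(θ/2) = 17.433178/sin(69.8211°) = 18.573199
C = V + |VC|·bis = (-26.8839,9.7066)
T_A = V + ((C−V)·d_A)·d_A = V + 6.4069·d_A = (-11.1742,17.2645)
T_B = V + ((C−V)·d_B)·d_B = V + 6.4069·d_B = (-10.0187,5.2929)
sweep = 180° − θ = 40.3578°

center=(-26.8839,9.7066) T_A=(-11.1742,17.2645) T_B=(-10.0187,5.2929) sweep=40.3578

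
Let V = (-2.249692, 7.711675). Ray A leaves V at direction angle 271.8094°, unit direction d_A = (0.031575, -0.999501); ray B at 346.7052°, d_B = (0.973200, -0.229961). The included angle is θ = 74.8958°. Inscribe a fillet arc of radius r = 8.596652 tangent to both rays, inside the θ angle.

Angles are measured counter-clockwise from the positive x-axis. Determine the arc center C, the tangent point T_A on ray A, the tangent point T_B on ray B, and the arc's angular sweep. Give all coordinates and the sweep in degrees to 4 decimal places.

center=(6.6971,-3.2358) T_A=(-1.8953,-3.5072) T_B=(8.6740,5.1305) sweep=105.1042

bisector direction at 309.2573° = (0.632804,-0.774312)
center distance |VC| = r/sin(θ/2) = 8.596652/sin(37.4479°) = 14.138306
C = V + |VC|·bis = (6.6971,-3.2358)
T_A = V + ((C−V)·d_A)·d_A = V + 11.2245·d_A = (-1.8953,-3.5072)
T_B = V + ((C−V)·d_B)·d_B = V + 11.2245·d_B = (8.6740,5.1305)
sweep = 180° − θ = 105.1042°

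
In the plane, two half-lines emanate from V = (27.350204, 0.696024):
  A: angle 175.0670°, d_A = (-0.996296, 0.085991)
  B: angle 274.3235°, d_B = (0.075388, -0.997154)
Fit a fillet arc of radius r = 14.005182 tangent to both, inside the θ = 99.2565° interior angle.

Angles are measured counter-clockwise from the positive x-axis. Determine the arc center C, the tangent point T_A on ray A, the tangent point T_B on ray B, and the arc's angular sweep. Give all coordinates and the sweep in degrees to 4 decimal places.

center=(14.2826,-12.2334) T_A=(15.4869,1.7200) T_B=(28.2479,-11.1775) sweep=80.7435

bisector direction at 224.6953° = (-0.710858,-0.703336)
center distance |VC| = r/sin(θ/2) = 14.005182/sin(49.6283°) = 18.382935
C = V + |VC|·bis = (14.2826,-12.2334)
T_A = V + ((C−V)·d_A)·d_A = V + 11.9074·d_A = (15.4869,1.7200)
T_B = V + ((C−V)·d_B)·d_B = V + 11.9074·d_B = (28.2479,-11.1775)
sweep = 180° − θ = 80.7435°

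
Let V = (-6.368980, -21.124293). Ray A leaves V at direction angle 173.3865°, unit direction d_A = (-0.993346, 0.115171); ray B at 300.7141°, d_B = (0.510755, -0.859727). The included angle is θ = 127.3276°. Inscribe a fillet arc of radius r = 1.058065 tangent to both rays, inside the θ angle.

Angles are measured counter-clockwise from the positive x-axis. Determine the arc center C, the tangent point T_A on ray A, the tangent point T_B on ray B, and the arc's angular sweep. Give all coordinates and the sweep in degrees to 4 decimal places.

bisector direction at 237.0503° = (-0.543903,-0.839148)
center distance |VC| = r/sin(θ/2) = 1.058065/sin(63.6638°) = 1.180604
C = V + |VC|·bis = (-7.0111,-22.1150)
T_A = V + ((C−V)·d_A)·d_A = V + 0.5238·d_A = (-6.8893,-21.0640)
T_B = V + ((C−V)·d_B)·d_B = V + 0.5238·d_B = (-6.1015,-21.5746)
sweep = 180° − θ = 52.6724°

center=(-7.0111,-22.1150) T_A=(-6.8893,-21.0640) T_B=(-6.1015,-21.5746) sweep=52.6724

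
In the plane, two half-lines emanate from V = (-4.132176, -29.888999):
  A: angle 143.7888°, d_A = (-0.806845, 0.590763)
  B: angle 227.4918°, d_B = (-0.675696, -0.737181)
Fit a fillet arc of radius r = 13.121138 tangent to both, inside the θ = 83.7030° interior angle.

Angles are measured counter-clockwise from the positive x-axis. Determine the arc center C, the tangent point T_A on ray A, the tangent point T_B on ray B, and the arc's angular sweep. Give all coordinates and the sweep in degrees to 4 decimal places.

center=(-23.7029,-31.8218) T_A=(-15.9514,-21.2351) T_B=(-14.0302,-40.6877) sweep=96.2970

bisector direction at 185.6403° = (-0.995159,-0.098283)
center distance |VC| = r/sin(θ/2) = 13.121138/sin(41.8515°) = 19.665907
C = V + |VC|·bis = (-23.7029,-31.8218)
T_A = V + ((C−V)·d_A)·d_A = V + 14.6487·d_A = (-15.9514,-21.2351)
T_B = V + ((C−V)·d_B)·d_B = V + 14.6487·d_B = (-14.0302,-40.6877)
sweep = 180° − θ = 96.2970°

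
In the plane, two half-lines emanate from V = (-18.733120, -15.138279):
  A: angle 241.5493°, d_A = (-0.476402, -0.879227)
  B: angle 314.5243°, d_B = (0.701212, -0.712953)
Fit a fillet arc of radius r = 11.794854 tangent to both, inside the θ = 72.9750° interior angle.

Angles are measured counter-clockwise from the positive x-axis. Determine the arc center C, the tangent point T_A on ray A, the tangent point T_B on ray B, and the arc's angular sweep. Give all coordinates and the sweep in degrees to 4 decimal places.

center=(-15.9600,-34.7785) T_A=(-26.3304,-29.1594) T_B=(-7.5508,-26.5078) sweep=107.0250

bisector direction at 278.0368° = (0.139809,-0.990178)
center distance |VC| = r/sin(θ/2) = 11.794854/sin(36.4875°) = 19.835038
C = V + |VC|·bis = (-15.9600,-34.7785)
T_A = V + ((C−V)·d_A)·d_A = V + 15.9471·d_A = (-26.3304,-29.1594)
T_B = V + ((C−V)·d_B)·d_B = V + 15.9471·d_B = (-7.5508,-26.5078)
sweep = 180° − θ = 107.0250°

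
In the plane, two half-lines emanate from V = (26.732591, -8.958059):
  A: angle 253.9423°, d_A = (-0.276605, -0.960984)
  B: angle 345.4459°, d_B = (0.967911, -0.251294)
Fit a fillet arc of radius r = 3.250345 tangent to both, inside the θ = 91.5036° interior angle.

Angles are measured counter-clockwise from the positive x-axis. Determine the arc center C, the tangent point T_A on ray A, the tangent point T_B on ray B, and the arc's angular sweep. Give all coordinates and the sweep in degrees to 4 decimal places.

bisector direction at 299.6941° = (0.495369,-0.868683)
center distance |VC| = r/sin(θ/2) = 3.250345/sin(45.7518°) = 4.537536
C = V + |VC|·bis = (28.9803,-12.8997)
T_A = V + ((C−V)·d_A)·d_A = V + 3.1661·d_A = (25.8568,-12.0007)
T_B = V + ((C−V)·d_B)·d_B = V + 3.1661·d_B = (29.7971,-9.7537)
sweep = 180° − θ = 88.4964°

center=(28.9803,-12.8997) T_A=(25.8568,-12.0007) T_B=(29.7971,-9.7537) sweep=88.4964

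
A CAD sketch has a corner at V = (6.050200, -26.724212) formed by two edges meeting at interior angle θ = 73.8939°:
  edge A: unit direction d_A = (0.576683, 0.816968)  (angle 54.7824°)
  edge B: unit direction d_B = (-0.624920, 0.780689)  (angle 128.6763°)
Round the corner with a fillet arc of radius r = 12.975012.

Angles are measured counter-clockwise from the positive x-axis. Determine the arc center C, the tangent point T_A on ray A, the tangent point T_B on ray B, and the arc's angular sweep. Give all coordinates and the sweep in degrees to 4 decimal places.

bisector direction at 91.7293° = (-0.030178,0.999545)
center distance |VC| = r/sin(θ/2) = 12.975012/sin(36.9470°) = 21.586333
C = V + |VC|·bis = (5.3988,-5.1477)
T_A = V + ((C−V)·d_A)·d_A = V + 17.2516·d_A = (15.9989,-12.6302)
T_B = V + ((C−V)·d_B)·d_B = V + 17.2516·d_B = (-4.7307,-13.2561)
sweep = 180° − θ = 106.1061°

center=(5.3988,-5.1477) T_A=(15.9989,-12.6302) T_B=(-4.7307,-13.2561) sweep=106.1061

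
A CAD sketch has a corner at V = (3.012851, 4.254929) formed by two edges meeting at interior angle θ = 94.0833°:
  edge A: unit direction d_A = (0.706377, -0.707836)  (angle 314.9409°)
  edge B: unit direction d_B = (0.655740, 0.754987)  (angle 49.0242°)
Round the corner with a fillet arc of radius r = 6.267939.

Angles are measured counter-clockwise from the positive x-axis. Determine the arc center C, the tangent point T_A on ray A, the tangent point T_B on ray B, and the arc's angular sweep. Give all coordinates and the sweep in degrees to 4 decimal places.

center=(11.5722,4.5512) T_A=(7.1356,0.1237) T_B=(6.8400,8.6614) sweep=85.9167

bisector direction at 1.9826° = (0.999401,0.034595)
center distance |VC| = r/sin(θ/2) = 6.267939/sin(47.0416°) = 8.564522
C = V + |VC|·bis = (11.5722,4.5512)
T_A = V + ((C−V)·d_A)·d_A = V + 5.8364·d_A = (7.1356,0.1237)
T_B = V + ((C−V)·d_B)·d_B = V + 5.8364·d_B = (6.8400,8.6614)
sweep = 180° − θ = 85.9167°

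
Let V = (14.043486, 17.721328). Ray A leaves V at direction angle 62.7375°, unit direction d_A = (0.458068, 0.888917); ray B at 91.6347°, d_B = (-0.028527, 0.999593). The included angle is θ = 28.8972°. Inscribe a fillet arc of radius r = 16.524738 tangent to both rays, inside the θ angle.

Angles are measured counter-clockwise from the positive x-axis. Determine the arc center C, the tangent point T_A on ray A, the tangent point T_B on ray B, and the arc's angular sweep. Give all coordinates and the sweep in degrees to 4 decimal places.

bisector direction at 77.1861° = (0.221785,0.975096)
center distance |VC| = r/sin(θ/2) = 16.524738/sin(14.4486°) = 66.228394
C = V + |VC|·bis = (28.7320,82.3003)
T_A = V + ((C−V)·d_A)·d_A = V + 64.1337·d_A = (43.4211,74.7309)
T_B = V + ((C−V)·d_B)·d_B = V + 64.1337·d_B = (12.2139,81.8289)
sweep = 180° − θ = 151.1028°

center=(28.7320,82.3003) T_A=(43.4211,74.7309) T_B=(12.2139,81.8289) sweep=151.1028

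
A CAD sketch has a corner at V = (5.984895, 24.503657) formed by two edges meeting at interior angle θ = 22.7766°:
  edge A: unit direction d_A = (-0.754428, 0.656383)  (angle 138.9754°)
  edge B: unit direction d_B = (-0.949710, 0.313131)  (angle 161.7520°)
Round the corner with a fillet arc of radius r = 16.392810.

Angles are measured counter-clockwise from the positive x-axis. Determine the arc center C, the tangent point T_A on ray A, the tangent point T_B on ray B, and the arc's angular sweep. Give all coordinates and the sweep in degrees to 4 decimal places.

center=(-66.1742,65.5562) T_A=(-55.4142,77.9234) T_B=(-71.3073,49.9878) sweep=157.2234

bisector direction at 150.3637° = (-0.869182,0.494493)
center distance |VC| = r/sin(θ/2) = 16.392810/sin(11.3883°) = 83.019577
C = V + |VC|·bis = (-66.1742,65.5562)
T_A = V + ((C−V)·d_A)·d_A = V + 81.3850·d_A = (-55.4142,77.9234)
T_B = V + ((C−V)·d_B)·d_B = V + 81.3850·d_B = (-71.3073,49.9878)
sweep = 180° − θ = 157.2234°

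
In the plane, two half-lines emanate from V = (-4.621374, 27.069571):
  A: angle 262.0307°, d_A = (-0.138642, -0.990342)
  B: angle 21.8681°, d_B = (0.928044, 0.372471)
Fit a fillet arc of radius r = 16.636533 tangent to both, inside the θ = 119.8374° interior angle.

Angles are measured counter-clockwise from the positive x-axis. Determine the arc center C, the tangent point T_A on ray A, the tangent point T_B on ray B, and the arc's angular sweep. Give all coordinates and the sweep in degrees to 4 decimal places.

bisector direction at 321.9494° = (0.787467,-0.616357)
center distance |VC| = r/sin(θ/2) = 16.636533/sin(59.9187°) = 19.225984
C = V + |VC|·bis = (10.5184,15.2195)
T_A = V + ((C−V)·d_A)·d_A = V + 9.6366·d_A = (-5.9574,17.5260)
T_B = V + ((C−V)·d_B)·d_B = V + 9.6366·d_B = (4.3218,30.6589)
sweep = 180° − θ = 60.1626°

center=(10.5184,15.2195) T_A=(-5.9574,17.5260) T_B=(4.3218,30.6589) sweep=60.1626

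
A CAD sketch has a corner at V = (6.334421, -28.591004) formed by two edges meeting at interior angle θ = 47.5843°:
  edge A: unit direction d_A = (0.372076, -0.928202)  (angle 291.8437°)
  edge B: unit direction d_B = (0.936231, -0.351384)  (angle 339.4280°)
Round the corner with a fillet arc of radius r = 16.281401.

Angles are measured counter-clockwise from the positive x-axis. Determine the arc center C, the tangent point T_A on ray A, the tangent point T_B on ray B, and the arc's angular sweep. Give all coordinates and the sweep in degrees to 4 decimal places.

bisector direction at 315.6359° = (0.714910,-0.699216)
center distance |VC| = r/sin(θ/2) = 16.281401/sin(23.7921°) = 40.358444
C = V + |VC|·bis = (35.1871,-56.8103)
T_A = V + ((C−V)·d_A)·d_A = V + 36.9286·d_A = (20.0747,-62.8682)
T_B = V + ((C−V)·d_B)·d_B = V + 36.9286·d_B = (40.9081,-41.5671)
sweep = 180° − θ = 132.4157°

center=(35.1871,-56.8103) T_A=(20.0747,-62.8682) T_B=(40.9081,-41.5671) sweep=132.4157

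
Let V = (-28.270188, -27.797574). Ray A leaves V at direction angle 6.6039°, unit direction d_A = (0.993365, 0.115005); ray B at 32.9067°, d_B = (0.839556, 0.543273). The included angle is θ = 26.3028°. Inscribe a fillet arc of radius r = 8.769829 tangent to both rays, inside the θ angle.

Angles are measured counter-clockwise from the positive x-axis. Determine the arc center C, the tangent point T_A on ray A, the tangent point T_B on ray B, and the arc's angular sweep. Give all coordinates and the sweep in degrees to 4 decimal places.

center=(8.0057,-14.7694) T_A=(9.0143,-23.4810) T_B=(3.2413,-7.4066) sweep=153.6972

bisector direction at 19.7553° = (0.941145,0.338004)
center distance |VC| = r/sin(θ/2) = 8.769829/sin(13.1514°) = 38.544468
C = V + |VC|·bis = (8.0057,-14.7694)
T_A = V + ((C−V)·d_A)·d_A = V + 37.5335·d_A = (9.0143,-23.4810)
T_B = V + ((C−V)·d_B)·d_B = V + 37.5335·d_B = (3.2413,-7.4066)
sweep = 180° − θ = 153.6972°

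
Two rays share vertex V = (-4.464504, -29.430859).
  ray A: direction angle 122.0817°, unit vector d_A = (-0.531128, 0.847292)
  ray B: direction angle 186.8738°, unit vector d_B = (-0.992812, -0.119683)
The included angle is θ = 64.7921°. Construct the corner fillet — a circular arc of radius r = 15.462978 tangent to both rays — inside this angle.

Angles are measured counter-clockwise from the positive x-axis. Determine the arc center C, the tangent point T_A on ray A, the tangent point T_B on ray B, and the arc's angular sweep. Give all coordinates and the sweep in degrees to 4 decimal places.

bisector direction at 154.4777° = (-0.902418,0.430862)
center distance |VC| = r/sin(θ/2) = 15.462978/sin(32.3961°) = 28.861300
C = V + |VC|·bis = (-30.5095,-16.9956)
T_A = V + ((C−V)·d_A)·d_A = V + 24.3695·d_A = (-17.4078,-8.7828)
T_B = V + ((C−V)·d_B)·d_B = V + 24.3695·d_B = (-28.6588,-32.3475)
sweep = 180° − θ = 115.2079°

center=(-30.5095,-16.9956) T_A=(-17.4078,-8.7828) T_B=(-28.6588,-32.3475) sweep=115.2079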